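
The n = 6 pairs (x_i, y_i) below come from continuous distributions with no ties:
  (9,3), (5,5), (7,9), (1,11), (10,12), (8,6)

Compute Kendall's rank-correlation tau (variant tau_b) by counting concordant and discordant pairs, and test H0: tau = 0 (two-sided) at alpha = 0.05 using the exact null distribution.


Step 1: Enumerate the 15 unordered pairs (i,j) with i<j and classify each by sign(x_j-x_i) * sign(y_j-y_i).
  (1,2):dx=-4,dy=+2->D; (1,3):dx=-2,dy=+6->D; (1,4):dx=-8,dy=+8->D; (1,5):dx=+1,dy=+9->C
  (1,6):dx=-1,dy=+3->D; (2,3):dx=+2,dy=+4->C; (2,4):dx=-4,dy=+6->D; (2,5):dx=+5,dy=+7->C
  (2,6):dx=+3,dy=+1->C; (3,4):dx=-6,dy=+2->D; (3,5):dx=+3,dy=+3->C; (3,6):dx=+1,dy=-3->D
  (4,5):dx=+9,dy=+1->C; (4,6):dx=+7,dy=-5->D; (5,6):dx=-2,dy=-6->C
Step 2: C = 7, D = 8, total pairs = 15.
Step 3: tau = (C - D)/(n(n-1)/2) = (7 - 8)/15 = -0.066667.
Step 4: Exact two-sided p-value (enumerate n! = 720 permutations of y under H0): p = 1.000000.
Step 5: alpha = 0.05. fail to reject H0.

tau_b = -0.0667 (C=7, D=8), p = 1.000000, fail to reject H0.


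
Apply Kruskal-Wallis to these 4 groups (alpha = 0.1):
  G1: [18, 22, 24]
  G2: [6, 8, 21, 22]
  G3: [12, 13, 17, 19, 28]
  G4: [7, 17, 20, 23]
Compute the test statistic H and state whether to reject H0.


Step 1: Combine all N = 16 observations and assign midranks.
sorted (value, group, rank): (6,G2,1), (7,G4,2), (8,G2,3), (12,G3,4), (13,G3,5), (17,G3,6.5), (17,G4,6.5), (18,G1,8), (19,G3,9), (20,G4,10), (21,G2,11), (22,G1,12.5), (22,G2,12.5), (23,G4,14), (24,G1,15), (28,G3,16)
Step 2: Sum ranks within each group.
R_1 = 35.5 (n_1 = 3)
R_2 = 27.5 (n_2 = 4)
R_3 = 40.5 (n_3 = 5)
R_4 = 32.5 (n_4 = 4)
Step 3: H = 12/(N(N+1)) * sum(R_i^2/n_i) - 3(N+1)
     = 12/(16*17) * (35.5^2/3 + 27.5^2/4 + 40.5^2/5 + 32.5^2/4) - 3*17
     = 0.044118 * 1201.26 - 51
     = 1.996691.
Step 4: Ties present; correction factor C = 1 - 12/(16^3 - 16) = 0.997059. Corrected H = 1.996691 / 0.997059 = 2.002581.
Step 5: Under H0, H ~ chi^2(3); p-value = 0.571871.
Step 6: alpha = 0.1. fail to reject H0.

H = 2.0026, df = 3, p = 0.571871, fail to reject H0.


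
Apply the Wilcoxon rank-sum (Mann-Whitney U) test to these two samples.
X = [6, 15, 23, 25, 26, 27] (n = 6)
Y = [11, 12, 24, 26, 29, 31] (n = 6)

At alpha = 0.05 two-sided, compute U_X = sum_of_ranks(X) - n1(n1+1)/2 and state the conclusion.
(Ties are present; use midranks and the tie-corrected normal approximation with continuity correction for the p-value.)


Step 1: Combine and sort all 12 observations; assign midranks.
sorted (value, group): (6,X), (11,Y), (12,Y), (15,X), (23,X), (24,Y), (25,X), (26,X), (26,Y), (27,X), (29,Y), (31,Y)
ranks: 6->1, 11->2, 12->3, 15->4, 23->5, 24->6, 25->7, 26->8.5, 26->8.5, 27->10, 29->11, 31->12
Step 2: Rank sum for X: R1 = 1 + 4 + 5 + 7 + 8.5 + 10 = 35.5.
Step 3: U_X = R1 - n1(n1+1)/2 = 35.5 - 6*7/2 = 35.5 - 21 = 14.5.
       U_Y = n1*n2 - U_X = 36 - 14.5 = 21.5.
Step 4: Ties are present, so use the tie-corrected normal approximation (with continuity correction) for the p-value.
Step 5: p-value = 0.630356; compare to alpha = 0.05. fail to reject H0.

U_X = 14.5, p = 0.630356, fail to reject H0 at alpha = 0.05.


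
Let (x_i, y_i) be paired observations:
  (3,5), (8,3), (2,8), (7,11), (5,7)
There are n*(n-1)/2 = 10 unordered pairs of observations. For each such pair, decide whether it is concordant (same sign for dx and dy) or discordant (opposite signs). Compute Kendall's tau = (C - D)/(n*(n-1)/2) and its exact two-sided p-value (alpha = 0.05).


Step 1: Enumerate the 10 unordered pairs (i,j) with i<j and classify each by sign(x_j-x_i) * sign(y_j-y_i).
  (1,2):dx=+5,dy=-2->D; (1,3):dx=-1,dy=+3->D; (1,4):dx=+4,dy=+6->C; (1,5):dx=+2,dy=+2->C
  (2,3):dx=-6,dy=+5->D; (2,4):dx=-1,dy=+8->D; (2,5):dx=-3,dy=+4->D; (3,4):dx=+5,dy=+3->C
  (3,5):dx=+3,dy=-1->D; (4,5):dx=-2,dy=-4->C
Step 2: C = 4, D = 6, total pairs = 10.
Step 3: tau = (C - D)/(n(n-1)/2) = (4 - 6)/10 = -0.200000.
Step 4: Exact two-sided p-value (enumerate n! = 120 permutations of y under H0): p = 0.816667.
Step 5: alpha = 0.05. fail to reject H0.

tau_b = -0.2000 (C=4, D=6), p = 0.816667, fail to reject H0.


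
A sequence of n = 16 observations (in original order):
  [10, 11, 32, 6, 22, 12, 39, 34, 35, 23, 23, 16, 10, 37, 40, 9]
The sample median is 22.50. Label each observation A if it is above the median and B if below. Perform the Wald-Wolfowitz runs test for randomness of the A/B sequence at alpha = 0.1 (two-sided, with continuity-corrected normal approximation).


Step 1: Compute median = 22.50; label A = above, B = below.
Labels in order: BBABBBAAAAABBAAB  (n_A = 8, n_B = 8)
Step 2: Count runs R = 7.
Step 3: Under H0 (random ordering), E[R] = 2*n_A*n_B/(n_A+n_B) + 1 = 2*8*8/16 + 1 = 9.0000.
        Var[R] = 2*n_A*n_B*(2*n_A*n_B - n_A - n_B) / ((n_A+n_B)^2 * (n_A+n_B-1)) = 14336/3840 = 3.7333.
        SD[R] = 1.9322.
Step 4: Continuity-corrected z = (R + 0.5 - E[R]) / SD[R] = (7 + 0.5 - 9.0000) / 1.9322 = -0.7763.
Step 5: Two-sided p-value via normal approximation = 2*(1 - Phi(|z|)) = 0.437558.
Step 6: alpha = 0.1. fail to reject H0.

R = 7, z = -0.7763, p = 0.437558, fail to reject H0.


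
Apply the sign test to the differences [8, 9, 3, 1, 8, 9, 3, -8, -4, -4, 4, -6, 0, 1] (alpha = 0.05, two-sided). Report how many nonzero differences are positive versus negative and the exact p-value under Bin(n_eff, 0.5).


Step 1: Discard zero differences. Original n = 14; n_eff = number of nonzero differences = 13.
Nonzero differences (with sign): +8, +9, +3, +1, +8, +9, +3, -8, -4, -4, +4, -6, +1
Step 2: Count signs: positive = 9, negative = 4.
Step 3: Under H0: P(positive) = 0.5, so the number of positives S ~ Bin(13, 0.5).
Step 4: Two-sided exact p-value = sum of Bin(13,0.5) probabilities at or below the observed probability = 0.266846.
Step 5: alpha = 0.05. fail to reject H0.

n_eff = 13, pos = 9, neg = 4, p = 0.266846, fail to reject H0.


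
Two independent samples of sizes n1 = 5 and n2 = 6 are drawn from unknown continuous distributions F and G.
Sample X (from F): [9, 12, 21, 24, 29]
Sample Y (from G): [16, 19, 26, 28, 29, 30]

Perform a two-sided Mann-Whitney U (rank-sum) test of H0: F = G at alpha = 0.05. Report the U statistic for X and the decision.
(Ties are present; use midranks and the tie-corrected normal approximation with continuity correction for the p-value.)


Step 1: Combine and sort all 11 observations; assign midranks.
sorted (value, group): (9,X), (12,X), (16,Y), (19,Y), (21,X), (24,X), (26,Y), (28,Y), (29,X), (29,Y), (30,Y)
ranks: 9->1, 12->2, 16->3, 19->4, 21->5, 24->6, 26->7, 28->8, 29->9.5, 29->9.5, 30->11
Step 2: Rank sum for X: R1 = 1 + 2 + 5 + 6 + 9.5 = 23.5.
Step 3: U_X = R1 - n1(n1+1)/2 = 23.5 - 5*6/2 = 23.5 - 15 = 8.5.
       U_Y = n1*n2 - U_X = 30 - 8.5 = 21.5.
Step 4: Ties are present, so use the tie-corrected normal approximation (with continuity correction) for the p-value.
Step 5: p-value = 0.272229; compare to alpha = 0.05. fail to reject H0.

U_X = 8.5, p = 0.272229, fail to reject H0 at alpha = 0.05.


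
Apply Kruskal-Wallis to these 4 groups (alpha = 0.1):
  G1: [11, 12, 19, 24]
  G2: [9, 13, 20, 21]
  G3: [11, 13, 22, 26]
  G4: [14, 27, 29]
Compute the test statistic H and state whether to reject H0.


Step 1: Combine all N = 15 observations and assign midranks.
sorted (value, group, rank): (9,G2,1), (11,G1,2.5), (11,G3,2.5), (12,G1,4), (13,G2,5.5), (13,G3,5.5), (14,G4,7), (19,G1,8), (20,G2,9), (21,G2,10), (22,G3,11), (24,G1,12), (26,G3,13), (27,G4,14), (29,G4,15)
Step 2: Sum ranks within each group.
R_1 = 26.5 (n_1 = 4)
R_2 = 25.5 (n_2 = 4)
R_3 = 32 (n_3 = 4)
R_4 = 36 (n_4 = 3)
Step 3: H = 12/(N(N+1)) * sum(R_i^2/n_i) - 3(N+1)
     = 12/(15*16) * (26.5^2/4 + 25.5^2/4 + 32^2/4 + 36^2/3) - 3*16
     = 0.050000 * 1026.12 - 48
     = 3.306250.
Step 4: Ties present; correction factor C = 1 - 12/(15^3 - 15) = 0.996429. Corrected H = 3.306250 / 0.996429 = 3.318100.
Step 5: Under H0, H ~ chi^2(3); p-value = 0.345131.
Step 6: alpha = 0.1. fail to reject H0.

H = 3.3181, df = 3, p = 0.345131, fail to reject H0.


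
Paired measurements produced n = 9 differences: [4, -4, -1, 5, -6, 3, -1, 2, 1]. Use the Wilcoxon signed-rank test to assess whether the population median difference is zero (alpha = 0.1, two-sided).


Step 1: Drop any zero differences (none here) and take |d_i|.
|d| = [4, 4, 1, 5, 6, 3, 1, 2, 1]
Step 2: Midrank |d_i| (ties get averaged ranks).
ranks: |4|->6.5, |4|->6.5, |1|->2, |5|->8, |6|->9, |3|->5, |1|->2, |2|->4, |1|->2
Step 3: Attach original signs; sum ranks with positive sign and with negative sign.
W+ = 6.5 + 8 + 5 + 4 + 2 = 25.5
W- = 6.5 + 2 + 9 + 2 = 19.5
(Check: W+ + W- = 45 should equal n(n+1)/2 = 45.)
Step 4: Test statistic W = min(W+, W-) = 19.5.
Step 5: Ties in |d|, so use the tie-corrected normal approximation.
        E[W] = n(n+1)/4 = 9*10/4 = 22.5.
        Tie groups: |d|=1 (t=3), |d|=4 (t=2); sum(t^3 - t) = 30.
        Var[W] = n(n+1)(2n+1)/24 - sum(t^3-t)/48 = 1710/24 - 30/48 = 70.625.
        z = (W - E[W]) / sqrt(Var[W]) = (19.5 - 22.5) / 8.4039 = -0.3570.
        Two-sided p = 2*Phi(z) = 0.721108.
Step 6: alpha = 0.1. fail to reject H0.

W+ = 25.5, W- = 19.5, W = min = 19.5, p = 0.721108, fail to reject H0.


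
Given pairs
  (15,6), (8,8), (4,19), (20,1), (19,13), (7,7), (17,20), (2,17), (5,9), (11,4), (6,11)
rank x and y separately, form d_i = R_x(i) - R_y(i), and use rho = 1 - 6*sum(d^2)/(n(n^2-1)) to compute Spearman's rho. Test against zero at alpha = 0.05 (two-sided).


Step 1: Rank x and y separately (midranks; no ties here).
rank(x): 15->8, 8->6, 4->2, 20->11, 19->10, 7->5, 17->9, 2->1, 5->3, 11->7, 6->4
rank(y): 6->3, 8->5, 19->10, 1->1, 13->8, 7->4, 20->11, 17->9, 9->6, 4->2, 11->7
Step 2: d_i = R_x(i) - R_y(i); compute d_i^2.
  (8-3)^2=25, (6-5)^2=1, (2-10)^2=64, (11-1)^2=100, (10-8)^2=4, (5-4)^2=1, (9-11)^2=4, (1-9)^2=64, (3-6)^2=9, (7-2)^2=25, (4-7)^2=9
sum(d^2) = 306.
Step 3: rho = 1 - 6*306 / (11*(11^2 - 1)) = 1 - 1836/1320 = -0.390909.
Step 4: Under H0, t = rho * sqrt((n-2)/(1-rho^2)) = -1.2741 ~ t(9).
Step 5: Two-sided p-value from the t-distribution with 9 df = 0.234540.
Step 6: alpha = 0.05. fail to reject H0.

rho = -0.3909, p = 0.234540, fail to reject H0 at alpha = 0.05.


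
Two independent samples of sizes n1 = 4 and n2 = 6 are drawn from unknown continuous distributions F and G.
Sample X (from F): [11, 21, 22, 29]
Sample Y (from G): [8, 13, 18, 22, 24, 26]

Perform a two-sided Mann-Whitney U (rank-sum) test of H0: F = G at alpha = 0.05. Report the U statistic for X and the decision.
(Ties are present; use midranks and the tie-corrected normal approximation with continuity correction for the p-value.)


Step 1: Combine and sort all 10 observations; assign midranks.
sorted (value, group): (8,Y), (11,X), (13,Y), (18,Y), (21,X), (22,X), (22,Y), (24,Y), (26,Y), (29,X)
ranks: 8->1, 11->2, 13->3, 18->4, 21->5, 22->6.5, 22->6.5, 24->8, 26->9, 29->10
Step 2: Rank sum for X: R1 = 2 + 5 + 6.5 + 10 = 23.5.
Step 3: U_X = R1 - n1(n1+1)/2 = 23.5 - 4*5/2 = 23.5 - 10 = 13.5.
       U_Y = n1*n2 - U_X = 24 - 13.5 = 10.5.
Step 4: Ties are present, so use the tie-corrected normal approximation (with continuity correction) for the p-value.
Step 5: p-value = 0.830664; compare to alpha = 0.05. fail to reject H0.

U_X = 13.5, p = 0.830664, fail to reject H0 at alpha = 0.05.


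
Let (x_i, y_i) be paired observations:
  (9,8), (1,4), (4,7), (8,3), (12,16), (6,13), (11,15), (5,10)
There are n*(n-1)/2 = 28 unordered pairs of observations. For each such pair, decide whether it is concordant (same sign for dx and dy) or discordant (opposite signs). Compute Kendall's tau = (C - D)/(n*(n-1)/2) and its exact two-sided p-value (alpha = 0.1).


Step 1: Enumerate the 28 unordered pairs (i,j) with i<j and classify each by sign(x_j-x_i) * sign(y_j-y_i).
  (1,2):dx=-8,dy=-4->C; (1,3):dx=-5,dy=-1->C; (1,4):dx=-1,dy=-5->C; (1,5):dx=+3,dy=+8->C
  (1,6):dx=-3,dy=+5->D; (1,7):dx=+2,dy=+7->C; (1,8):dx=-4,dy=+2->D; (2,3):dx=+3,dy=+3->C
  (2,4):dx=+7,dy=-1->D; (2,5):dx=+11,dy=+12->C; (2,6):dx=+5,dy=+9->C; (2,7):dx=+10,dy=+11->C
  (2,8):dx=+4,dy=+6->C; (3,4):dx=+4,dy=-4->D; (3,5):dx=+8,dy=+9->C; (3,6):dx=+2,dy=+6->C
  (3,7):dx=+7,dy=+8->C; (3,8):dx=+1,dy=+3->C; (4,5):dx=+4,dy=+13->C; (4,6):dx=-2,dy=+10->D
  (4,7):dx=+3,dy=+12->C; (4,8):dx=-3,dy=+7->D; (5,6):dx=-6,dy=-3->C; (5,7):dx=-1,dy=-1->C
  (5,8):dx=-7,dy=-6->C; (6,7):dx=+5,dy=+2->C; (6,8):dx=-1,dy=-3->C; (7,8):dx=-6,dy=-5->C
Step 2: C = 22, D = 6, total pairs = 28.
Step 3: tau = (C - D)/(n(n-1)/2) = (22 - 6)/28 = 0.571429.
Step 4: Exact two-sided p-value (enumerate n! = 40320 permutations of y under H0): p = 0.061012.
Step 5: alpha = 0.1. reject H0.

tau_b = 0.5714 (C=22, D=6), p = 0.061012, reject H0.


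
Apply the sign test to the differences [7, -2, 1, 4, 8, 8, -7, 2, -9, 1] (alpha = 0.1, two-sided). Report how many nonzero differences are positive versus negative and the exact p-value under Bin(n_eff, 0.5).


Step 1: Discard zero differences. Original n = 10; n_eff = number of nonzero differences = 10.
Nonzero differences (with sign): +7, -2, +1, +4, +8, +8, -7, +2, -9, +1
Step 2: Count signs: positive = 7, negative = 3.
Step 3: Under H0: P(positive) = 0.5, so the number of positives S ~ Bin(10, 0.5).
Step 4: Two-sided exact p-value = sum of Bin(10,0.5) probabilities at or below the observed probability = 0.343750.
Step 5: alpha = 0.1. fail to reject H0.

n_eff = 10, pos = 7, neg = 3, p = 0.343750, fail to reject H0.


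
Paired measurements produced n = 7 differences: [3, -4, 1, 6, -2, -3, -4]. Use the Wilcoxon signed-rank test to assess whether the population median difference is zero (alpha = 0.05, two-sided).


Step 1: Drop any zero differences (none here) and take |d_i|.
|d| = [3, 4, 1, 6, 2, 3, 4]
Step 2: Midrank |d_i| (ties get averaged ranks).
ranks: |3|->3.5, |4|->5.5, |1|->1, |6|->7, |2|->2, |3|->3.5, |4|->5.5
Step 3: Attach original signs; sum ranks with positive sign and with negative sign.
W+ = 3.5 + 1 + 7 = 11.5
W- = 5.5 + 2 + 3.5 + 5.5 = 16.5
(Check: W+ + W- = 28 should equal n(n+1)/2 = 28.)
Step 4: Test statistic W = min(W+, W-) = 11.5.
Step 5: Ties in |d|, so use the tie-corrected normal approximation.
        E[W] = n(n+1)/4 = 7*8/4 = 14.
        Tie groups: |d|=3 (t=2), |d|=4 (t=2); sum(t^3 - t) = 12.
        Var[W] = n(n+1)(2n+1)/24 - sum(t^3-t)/48 = 840/24 - 12/48 = 34.75.
        z = (W - E[W]) / sqrt(Var[W]) = (11.5 - 14) / 5.8949 = -0.4241.
        Two-sided p = 2*Phi(z) = 0.671497.
Step 6: alpha = 0.05. fail to reject H0.

W+ = 11.5, W- = 16.5, W = min = 11.5, p = 0.671497, fail to reject H0.


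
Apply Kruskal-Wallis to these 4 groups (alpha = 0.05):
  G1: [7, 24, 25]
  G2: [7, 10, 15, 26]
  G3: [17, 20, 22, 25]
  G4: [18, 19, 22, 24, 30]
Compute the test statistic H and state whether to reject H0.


Step 1: Combine all N = 16 observations and assign midranks.
sorted (value, group, rank): (7,G1,1.5), (7,G2,1.5), (10,G2,3), (15,G2,4), (17,G3,5), (18,G4,6), (19,G4,7), (20,G3,8), (22,G3,9.5), (22,G4,9.5), (24,G1,11.5), (24,G4,11.5), (25,G1,13.5), (25,G3,13.5), (26,G2,15), (30,G4,16)
Step 2: Sum ranks within each group.
R_1 = 26.5 (n_1 = 3)
R_2 = 23.5 (n_2 = 4)
R_3 = 36 (n_3 = 4)
R_4 = 50 (n_4 = 5)
Step 3: H = 12/(N(N+1)) * sum(R_i^2/n_i) - 3(N+1)
     = 12/(16*17) * (26.5^2/3 + 23.5^2/4 + 36^2/4 + 50^2/5) - 3*17
     = 0.044118 * 1196.15 - 51
     = 1.771140.
Step 4: Ties present; correction factor C = 1 - 24/(16^3 - 16) = 0.994118. Corrected H = 1.771140 / 0.994118 = 1.781620.
Step 5: Under H0, H ~ chi^2(3); p-value = 0.618943.
Step 6: alpha = 0.05. fail to reject H0.

H = 1.7816, df = 3, p = 0.618943, fail to reject H0.


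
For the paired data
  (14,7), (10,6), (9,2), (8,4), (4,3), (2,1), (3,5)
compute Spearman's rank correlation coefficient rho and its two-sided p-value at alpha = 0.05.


Step 1: Rank x and y separately (midranks; no ties here).
rank(x): 14->7, 10->6, 9->5, 8->4, 4->3, 2->1, 3->2
rank(y): 7->7, 6->6, 2->2, 4->4, 3->3, 1->1, 5->5
Step 2: d_i = R_x(i) - R_y(i); compute d_i^2.
  (7-7)^2=0, (6-6)^2=0, (5-2)^2=9, (4-4)^2=0, (3-3)^2=0, (1-1)^2=0, (2-5)^2=9
sum(d^2) = 18.
Step 3: rho = 1 - 6*18 / (7*(7^2 - 1)) = 1 - 108/336 = 0.678571.
Step 4: Under H0, t = rho * sqrt((n-2)/(1-rho^2)) = 2.0657 ~ t(5).
Step 5: Two-sided p-value from the t-distribution with 5 df = 0.093750.
Step 6: alpha = 0.05. fail to reject H0.

rho = 0.6786, p = 0.093750, fail to reject H0 at alpha = 0.05.


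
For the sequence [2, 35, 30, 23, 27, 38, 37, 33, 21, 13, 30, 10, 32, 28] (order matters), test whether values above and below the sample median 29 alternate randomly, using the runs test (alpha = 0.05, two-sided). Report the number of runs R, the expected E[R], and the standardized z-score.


Step 1: Compute median = 29; label A = above, B = below.
Labels in order: BAABBAAABBABAB  (n_A = 7, n_B = 7)
Step 2: Count runs R = 9.
Step 3: Under H0 (random ordering), E[R] = 2*n_A*n_B/(n_A+n_B) + 1 = 2*7*7/14 + 1 = 8.0000.
        Var[R] = 2*n_A*n_B*(2*n_A*n_B - n_A - n_B) / ((n_A+n_B)^2 * (n_A+n_B-1)) = 8232/2548 = 3.2308.
        SD[R] = 1.7974.
Step 4: Continuity-corrected z = (R - 0.5 - E[R]) / SD[R] = (9 - 0.5 - 8.0000) / 1.7974 = 0.2782.
Step 5: Two-sided p-value via normal approximation = 2*(1 - Phi(|z|)) = 0.780879.
Step 6: alpha = 0.05. fail to reject H0.

R = 9, z = 0.2782, p = 0.780879, fail to reject H0.


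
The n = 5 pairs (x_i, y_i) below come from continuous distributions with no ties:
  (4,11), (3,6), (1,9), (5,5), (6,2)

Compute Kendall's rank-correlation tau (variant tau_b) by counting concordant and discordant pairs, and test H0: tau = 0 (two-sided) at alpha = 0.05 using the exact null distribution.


Step 1: Enumerate the 10 unordered pairs (i,j) with i<j and classify each by sign(x_j-x_i) * sign(y_j-y_i).
  (1,2):dx=-1,dy=-5->C; (1,3):dx=-3,dy=-2->C; (1,4):dx=+1,dy=-6->D; (1,5):dx=+2,dy=-9->D
  (2,3):dx=-2,dy=+3->D; (2,4):dx=+2,dy=-1->D; (2,5):dx=+3,dy=-4->D; (3,4):dx=+4,dy=-4->D
  (3,5):dx=+5,dy=-7->D; (4,5):dx=+1,dy=-3->D
Step 2: C = 2, D = 8, total pairs = 10.
Step 3: tau = (C - D)/(n(n-1)/2) = (2 - 8)/10 = -0.600000.
Step 4: Exact two-sided p-value (enumerate n! = 120 permutations of y under H0): p = 0.233333.
Step 5: alpha = 0.05. fail to reject H0.

tau_b = -0.6000 (C=2, D=8), p = 0.233333, fail to reject H0.


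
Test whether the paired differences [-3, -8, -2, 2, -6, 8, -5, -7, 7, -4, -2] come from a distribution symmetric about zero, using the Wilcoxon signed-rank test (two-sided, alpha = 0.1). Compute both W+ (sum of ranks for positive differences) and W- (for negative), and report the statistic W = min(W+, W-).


Step 1: Drop any zero differences (none here) and take |d_i|.
|d| = [3, 8, 2, 2, 6, 8, 5, 7, 7, 4, 2]
Step 2: Midrank |d_i| (ties get averaged ranks).
ranks: |3|->4, |8|->10.5, |2|->2, |2|->2, |6|->7, |8|->10.5, |5|->6, |7|->8.5, |7|->8.5, |4|->5, |2|->2
Step 3: Attach original signs; sum ranks with positive sign and with negative sign.
W+ = 2 + 10.5 + 8.5 = 21
W- = 4 + 10.5 + 2 + 7 + 6 + 8.5 + 5 + 2 = 45
(Check: W+ + W- = 66 should equal n(n+1)/2 = 66.)
Step 4: Test statistic W = min(W+, W-) = 21.
Step 5: Ties in |d|, so use the tie-corrected normal approximation.
        E[W] = n(n+1)/4 = 11*12/4 = 33.
        Tie groups: |d|=2 (t=3), |d|=7 (t=2), |d|=8 (t=2); sum(t^3 - t) = 36.
        Var[W] = n(n+1)(2n+1)/24 - sum(t^3-t)/48 = 3036/24 - 36/48 = 125.75.
        z = (W - E[W]) / sqrt(Var[W]) = (21 - 33) / 11.2138 = -1.0701.
        Two-sided p = 2*Phi(z) = 0.284571.
Step 6: alpha = 0.1. fail to reject H0.

W+ = 21, W- = 45, W = min = 21, p = 0.284571, fail to reject H0.


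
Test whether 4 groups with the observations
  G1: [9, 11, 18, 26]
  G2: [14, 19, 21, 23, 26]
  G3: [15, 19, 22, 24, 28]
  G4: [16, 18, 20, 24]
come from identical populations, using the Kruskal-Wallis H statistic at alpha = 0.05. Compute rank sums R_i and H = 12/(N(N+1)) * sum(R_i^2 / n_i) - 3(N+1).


Step 1: Combine all N = 18 observations and assign midranks.
sorted (value, group, rank): (9,G1,1), (11,G1,2), (14,G2,3), (15,G3,4), (16,G4,5), (18,G1,6.5), (18,G4,6.5), (19,G2,8.5), (19,G3,8.5), (20,G4,10), (21,G2,11), (22,G3,12), (23,G2,13), (24,G3,14.5), (24,G4,14.5), (26,G1,16.5), (26,G2,16.5), (28,G3,18)
Step 2: Sum ranks within each group.
R_1 = 26 (n_1 = 4)
R_2 = 52 (n_2 = 5)
R_3 = 57 (n_3 = 5)
R_4 = 36 (n_4 = 4)
Step 3: H = 12/(N(N+1)) * sum(R_i^2/n_i) - 3(N+1)
     = 12/(18*19) * (26^2/4 + 52^2/5 + 57^2/5 + 36^2/4) - 3*19
     = 0.035088 * 1683.6 - 57
     = 2.073684.
Step 4: Ties present; correction factor C = 1 - 24/(18^3 - 18) = 0.995872. Corrected H = 2.073684 / 0.995872 = 2.082280.
Step 5: Under H0, H ~ chi^2(3); p-value = 0.555506.
Step 6: alpha = 0.05. fail to reject H0.

H = 2.0823, df = 3, p = 0.555506, fail to reject H0.


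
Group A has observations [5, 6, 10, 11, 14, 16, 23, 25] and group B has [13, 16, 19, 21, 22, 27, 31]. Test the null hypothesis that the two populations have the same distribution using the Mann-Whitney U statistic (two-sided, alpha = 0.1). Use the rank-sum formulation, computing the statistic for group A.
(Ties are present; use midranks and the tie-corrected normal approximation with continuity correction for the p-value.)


Step 1: Combine and sort all 15 observations; assign midranks.
sorted (value, group): (5,X), (6,X), (10,X), (11,X), (13,Y), (14,X), (16,X), (16,Y), (19,Y), (21,Y), (22,Y), (23,X), (25,X), (27,Y), (31,Y)
ranks: 5->1, 6->2, 10->3, 11->4, 13->5, 14->6, 16->7.5, 16->7.5, 19->9, 21->10, 22->11, 23->12, 25->13, 27->14, 31->15
Step 2: Rank sum for X: R1 = 1 + 2 + 3 + 4 + 6 + 7.5 + 12 + 13 = 48.5.
Step 3: U_X = R1 - n1(n1+1)/2 = 48.5 - 8*9/2 = 48.5 - 36 = 12.5.
       U_Y = n1*n2 - U_X = 56 - 12.5 = 43.5.
Step 4: Ties are present, so use the tie-corrected normal approximation (with continuity correction) for the p-value.
Step 5: p-value = 0.082305; compare to alpha = 0.1. reject H0.

U_X = 12.5, p = 0.082305, reject H0 at alpha = 0.1.


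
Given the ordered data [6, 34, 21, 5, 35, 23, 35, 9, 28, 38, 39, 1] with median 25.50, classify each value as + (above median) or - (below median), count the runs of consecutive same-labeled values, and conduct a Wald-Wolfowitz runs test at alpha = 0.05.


Step 1: Compute median = 25.50; label A = above, B = below.
Labels in order: BABBABABAAAB  (n_A = 6, n_B = 6)
Step 2: Count runs R = 9.
Step 3: Under H0 (random ordering), E[R] = 2*n_A*n_B/(n_A+n_B) + 1 = 2*6*6/12 + 1 = 7.0000.
        Var[R] = 2*n_A*n_B*(2*n_A*n_B - n_A - n_B) / ((n_A+n_B)^2 * (n_A+n_B-1)) = 4320/1584 = 2.7273.
        SD[R] = 1.6514.
Step 4: Continuity-corrected z = (R - 0.5 - E[R]) / SD[R] = (9 - 0.5 - 7.0000) / 1.6514 = 0.9083.
Step 5: Two-sided p-value via normal approximation = 2*(1 - Phi(|z|)) = 0.363722.
Step 6: alpha = 0.05. fail to reject H0.

R = 9, z = 0.9083, p = 0.363722, fail to reject H0.


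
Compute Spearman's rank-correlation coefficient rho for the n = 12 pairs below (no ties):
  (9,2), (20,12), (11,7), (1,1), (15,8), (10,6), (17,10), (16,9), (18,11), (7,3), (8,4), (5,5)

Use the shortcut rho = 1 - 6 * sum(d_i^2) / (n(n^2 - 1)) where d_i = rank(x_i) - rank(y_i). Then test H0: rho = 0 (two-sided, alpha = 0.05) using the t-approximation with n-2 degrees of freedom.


Step 1: Rank x and y separately (midranks; no ties here).
rank(x): 9->5, 20->12, 11->7, 1->1, 15->8, 10->6, 17->10, 16->9, 18->11, 7->3, 8->4, 5->2
rank(y): 2->2, 12->12, 7->7, 1->1, 8->8, 6->6, 10->10, 9->9, 11->11, 3->3, 4->4, 5->5
Step 2: d_i = R_x(i) - R_y(i); compute d_i^2.
  (5-2)^2=9, (12-12)^2=0, (7-7)^2=0, (1-1)^2=0, (8-8)^2=0, (6-6)^2=0, (10-10)^2=0, (9-9)^2=0, (11-11)^2=0, (3-3)^2=0, (4-4)^2=0, (2-5)^2=9
sum(d^2) = 18.
Step 3: rho = 1 - 6*18 / (12*(12^2 - 1)) = 1 - 108/1716 = 0.937063.
Step 4: Under H0, t = rho * sqrt((n-2)/(1-rho^2)) = 8.4868 ~ t(10).
Step 5: Two-sided p-value from the t-distribution with 10 df = 0.000007.
Step 6: alpha = 0.05. reject H0.

rho = 0.9371, p = 0.000007, reject H0 at alpha = 0.05.


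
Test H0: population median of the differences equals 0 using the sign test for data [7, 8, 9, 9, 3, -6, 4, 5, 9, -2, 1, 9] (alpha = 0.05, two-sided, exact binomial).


Step 1: Discard zero differences. Original n = 12; n_eff = number of nonzero differences = 12.
Nonzero differences (with sign): +7, +8, +9, +9, +3, -6, +4, +5, +9, -2, +1, +9
Step 2: Count signs: positive = 10, negative = 2.
Step 3: Under H0: P(positive) = 0.5, so the number of positives S ~ Bin(12, 0.5).
Step 4: Two-sided exact p-value = sum of Bin(12,0.5) probabilities at or below the observed probability = 0.038574.
Step 5: alpha = 0.05. reject H0.

n_eff = 12, pos = 10, neg = 2, p = 0.038574, reject H0.


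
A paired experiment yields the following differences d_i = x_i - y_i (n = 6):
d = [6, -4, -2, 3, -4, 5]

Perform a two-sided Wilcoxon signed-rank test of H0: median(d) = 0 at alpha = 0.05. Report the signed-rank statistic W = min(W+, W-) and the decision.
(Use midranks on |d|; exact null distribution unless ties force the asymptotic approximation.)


Step 1: Drop any zero differences (none here) and take |d_i|.
|d| = [6, 4, 2, 3, 4, 5]
Step 2: Midrank |d_i| (ties get averaged ranks).
ranks: |6|->6, |4|->3.5, |2|->1, |3|->2, |4|->3.5, |5|->5
Step 3: Attach original signs; sum ranks with positive sign and with negative sign.
W+ = 6 + 2 + 5 = 13
W- = 3.5 + 1 + 3.5 = 8
(Check: W+ + W- = 21 should equal n(n+1)/2 = 21.)
Step 4: Test statistic W = min(W+, W-) = 8.
Step 5: Ties in |d|, so use the tie-corrected normal approximation.
        E[W] = n(n+1)/4 = 6*7/4 = 10.5.
        Tie groups: |d|=4 (t=2); sum(t^3 - t) = 6.
        Var[W] = n(n+1)(2n+1)/24 - sum(t^3-t)/48 = 546/24 - 6/48 = 22.625.
        z = (W - E[W]) / sqrt(Var[W]) = (8 - 10.5) / 4.7566 = -0.5256.
        Two-sided p = 2*Phi(z) = 0.599174.
Step 6: alpha = 0.05. fail to reject H0.

W+ = 13, W- = 8, W = min = 8, p = 0.599174, fail to reject H0.


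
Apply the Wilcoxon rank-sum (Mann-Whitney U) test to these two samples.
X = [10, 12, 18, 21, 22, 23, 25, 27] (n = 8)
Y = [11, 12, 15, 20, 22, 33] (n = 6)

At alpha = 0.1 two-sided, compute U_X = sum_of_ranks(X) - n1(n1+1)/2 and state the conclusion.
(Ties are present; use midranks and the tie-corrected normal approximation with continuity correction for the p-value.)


Step 1: Combine and sort all 14 observations; assign midranks.
sorted (value, group): (10,X), (11,Y), (12,X), (12,Y), (15,Y), (18,X), (20,Y), (21,X), (22,X), (22,Y), (23,X), (25,X), (27,X), (33,Y)
ranks: 10->1, 11->2, 12->3.5, 12->3.5, 15->5, 18->6, 20->7, 21->8, 22->9.5, 22->9.5, 23->11, 25->12, 27->13, 33->14
Step 2: Rank sum for X: R1 = 1 + 3.5 + 6 + 8 + 9.5 + 11 + 12 + 13 = 64.
Step 3: U_X = R1 - n1(n1+1)/2 = 64 - 8*9/2 = 64 - 36 = 28.
       U_Y = n1*n2 - U_X = 48 - 28 = 20.
Step 4: Ties are present, so use the tie-corrected normal approximation (with continuity correction) for the p-value.
Step 5: p-value = 0.650661; compare to alpha = 0.1. fail to reject H0.

U_X = 28, p = 0.650661, fail to reject H0 at alpha = 0.1.


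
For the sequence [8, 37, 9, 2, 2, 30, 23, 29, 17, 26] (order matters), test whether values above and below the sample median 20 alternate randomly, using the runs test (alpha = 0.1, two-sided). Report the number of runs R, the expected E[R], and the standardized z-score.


Step 1: Compute median = 20; label A = above, B = below.
Labels in order: BABBBAAABA  (n_A = 5, n_B = 5)
Step 2: Count runs R = 6.
Step 3: Under H0 (random ordering), E[R] = 2*n_A*n_B/(n_A+n_B) + 1 = 2*5*5/10 + 1 = 6.0000.
        Var[R] = 2*n_A*n_B*(2*n_A*n_B - n_A - n_B) / ((n_A+n_B)^2 * (n_A+n_B-1)) = 2000/900 = 2.2222.
        SD[R] = 1.4907.
Step 4: R = E[R], so z = 0 with no continuity correction.
Step 5: Two-sided p-value via normal approximation = 2*(1 - Phi(|z|)) = 1.000000.
Step 6: alpha = 0.1. fail to reject H0.

R = 6, z = 0.0000, p = 1.000000, fail to reject H0.


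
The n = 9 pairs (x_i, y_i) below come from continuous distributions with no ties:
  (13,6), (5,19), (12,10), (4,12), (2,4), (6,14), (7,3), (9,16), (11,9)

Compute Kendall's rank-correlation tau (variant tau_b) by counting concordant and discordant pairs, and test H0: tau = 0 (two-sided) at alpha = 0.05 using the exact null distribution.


Step 1: Enumerate the 36 unordered pairs (i,j) with i<j and classify each by sign(x_j-x_i) * sign(y_j-y_i).
  (1,2):dx=-8,dy=+13->D; (1,3):dx=-1,dy=+4->D; (1,4):dx=-9,dy=+6->D; (1,5):dx=-11,dy=-2->C
  (1,6):dx=-7,dy=+8->D; (1,7):dx=-6,dy=-3->C; (1,8):dx=-4,dy=+10->D; (1,9):dx=-2,dy=+3->D
  (2,3):dx=+7,dy=-9->D; (2,4):dx=-1,dy=-7->C; (2,5):dx=-3,dy=-15->C; (2,6):dx=+1,dy=-5->D
  (2,7):dx=+2,dy=-16->D; (2,8):dx=+4,dy=-3->D; (2,9):dx=+6,dy=-10->D; (3,4):dx=-8,dy=+2->D
  (3,5):dx=-10,dy=-6->C; (3,6):dx=-6,dy=+4->D; (3,7):dx=-5,dy=-7->C; (3,8):dx=-3,dy=+6->D
  (3,9):dx=-1,dy=-1->C; (4,5):dx=-2,dy=-8->C; (4,6):dx=+2,dy=+2->C; (4,7):dx=+3,dy=-9->D
  (4,8):dx=+5,dy=+4->C; (4,9):dx=+7,dy=-3->D; (5,6):dx=+4,dy=+10->C; (5,7):dx=+5,dy=-1->D
  (5,8):dx=+7,dy=+12->C; (5,9):dx=+9,dy=+5->C; (6,7):dx=+1,dy=-11->D; (6,8):dx=+3,dy=+2->C
  (6,9):dx=+5,dy=-5->D; (7,8):dx=+2,dy=+13->C; (7,9):dx=+4,dy=+6->C; (8,9):dx=+2,dy=-7->D
Step 2: C = 16, D = 20, total pairs = 36.
Step 3: tau = (C - D)/(n(n-1)/2) = (16 - 20)/36 = -0.111111.
Step 4: Exact two-sided p-value (enumerate n! = 362880 permutations of y under H0): p = 0.761414.
Step 5: alpha = 0.05. fail to reject H0.

tau_b = -0.1111 (C=16, D=20), p = 0.761414, fail to reject H0.


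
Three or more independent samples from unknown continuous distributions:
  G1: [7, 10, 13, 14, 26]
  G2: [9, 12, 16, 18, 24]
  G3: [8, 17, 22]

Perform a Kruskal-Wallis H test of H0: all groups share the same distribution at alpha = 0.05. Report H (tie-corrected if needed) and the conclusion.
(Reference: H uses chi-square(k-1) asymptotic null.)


Step 1: Combine all N = 13 observations and assign midranks.
sorted (value, group, rank): (7,G1,1), (8,G3,2), (9,G2,3), (10,G1,4), (12,G2,5), (13,G1,6), (14,G1,7), (16,G2,8), (17,G3,9), (18,G2,10), (22,G3,11), (24,G2,12), (26,G1,13)
Step 2: Sum ranks within each group.
R_1 = 31 (n_1 = 5)
R_2 = 38 (n_2 = 5)
R_3 = 22 (n_3 = 3)
Step 3: H = 12/(N(N+1)) * sum(R_i^2/n_i) - 3(N+1)
     = 12/(13*14) * (31^2/5 + 38^2/5 + 22^2/3) - 3*14
     = 0.065934 * 642.333 - 42
     = 0.351648.
Step 4: No ties, so H is used without correction.
Step 5: Under H0, H ~ chi^2(2); p-value = 0.838765.
Step 6: alpha = 0.05. fail to reject H0.

H = 0.3516, df = 2, p = 0.838765, fail to reject H0.


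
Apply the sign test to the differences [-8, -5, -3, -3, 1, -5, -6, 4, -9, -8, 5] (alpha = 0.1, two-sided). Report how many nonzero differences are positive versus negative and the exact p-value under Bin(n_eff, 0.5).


Step 1: Discard zero differences. Original n = 11; n_eff = number of nonzero differences = 11.
Nonzero differences (with sign): -8, -5, -3, -3, +1, -5, -6, +4, -9, -8, +5
Step 2: Count signs: positive = 3, negative = 8.
Step 3: Under H0: P(positive) = 0.5, so the number of positives S ~ Bin(11, 0.5).
Step 4: Two-sided exact p-value = sum of Bin(11,0.5) probabilities at or below the observed probability = 0.226562.
Step 5: alpha = 0.1. fail to reject H0.

n_eff = 11, pos = 3, neg = 8, p = 0.226562, fail to reject H0.


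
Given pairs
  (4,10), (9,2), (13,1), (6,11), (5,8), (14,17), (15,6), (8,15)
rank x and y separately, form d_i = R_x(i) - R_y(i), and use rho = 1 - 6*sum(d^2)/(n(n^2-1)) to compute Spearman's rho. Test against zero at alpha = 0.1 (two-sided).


Step 1: Rank x and y separately (midranks; no ties here).
rank(x): 4->1, 9->5, 13->6, 6->3, 5->2, 14->7, 15->8, 8->4
rank(y): 10->5, 2->2, 1->1, 11->6, 8->4, 17->8, 6->3, 15->7
Step 2: d_i = R_x(i) - R_y(i); compute d_i^2.
  (1-5)^2=16, (5-2)^2=9, (6-1)^2=25, (3-6)^2=9, (2-4)^2=4, (7-8)^2=1, (8-3)^2=25, (4-7)^2=9
sum(d^2) = 98.
Step 3: rho = 1 - 6*98 / (8*(8^2 - 1)) = 1 - 588/504 = -0.166667.
Step 4: Under H0, t = rho * sqrt((n-2)/(1-rho^2)) = -0.4140 ~ t(6).
Step 5: Two-sided p-value from the t-distribution with 6 df = 0.693239.
Step 6: alpha = 0.1. fail to reject H0.

rho = -0.1667, p = 0.693239, fail to reject H0 at alpha = 0.1.


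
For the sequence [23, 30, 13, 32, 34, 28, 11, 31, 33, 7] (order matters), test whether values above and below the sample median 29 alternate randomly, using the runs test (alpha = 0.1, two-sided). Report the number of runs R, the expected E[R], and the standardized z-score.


Step 1: Compute median = 29; label A = above, B = below.
Labels in order: BABAABBAAB  (n_A = 5, n_B = 5)
Step 2: Count runs R = 7.
Step 3: Under H0 (random ordering), E[R] = 2*n_A*n_B/(n_A+n_B) + 1 = 2*5*5/10 + 1 = 6.0000.
        Var[R] = 2*n_A*n_B*(2*n_A*n_B - n_A - n_B) / ((n_A+n_B)^2 * (n_A+n_B-1)) = 2000/900 = 2.2222.
        SD[R] = 1.4907.
Step 4: Continuity-corrected z = (R - 0.5 - E[R]) / SD[R] = (7 - 0.5 - 6.0000) / 1.4907 = 0.3354.
Step 5: Two-sided p-value via normal approximation = 2*(1 - Phi(|z|)) = 0.737316.
Step 6: alpha = 0.1. fail to reject H0.

R = 7, z = 0.3354, p = 0.737316, fail to reject H0.


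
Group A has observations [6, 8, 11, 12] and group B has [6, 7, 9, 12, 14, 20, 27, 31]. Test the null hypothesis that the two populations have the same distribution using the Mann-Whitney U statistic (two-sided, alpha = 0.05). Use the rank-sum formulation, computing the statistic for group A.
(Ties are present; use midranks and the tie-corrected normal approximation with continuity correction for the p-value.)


Step 1: Combine and sort all 12 observations; assign midranks.
sorted (value, group): (6,X), (6,Y), (7,Y), (8,X), (9,Y), (11,X), (12,X), (12,Y), (14,Y), (20,Y), (27,Y), (31,Y)
ranks: 6->1.5, 6->1.5, 7->3, 8->4, 9->5, 11->6, 12->7.5, 12->7.5, 14->9, 20->10, 27->11, 31->12
Step 2: Rank sum for X: R1 = 1.5 + 4 + 6 + 7.5 = 19.
Step 3: U_X = R1 - n1(n1+1)/2 = 19 - 4*5/2 = 19 - 10 = 9.
       U_Y = n1*n2 - U_X = 32 - 9 = 23.
Step 4: Ties are present, so use the tie-corrected normal approximation (with continuity correction) for the p-value.
Step 5: p-value = 0.267926; compare to alpha = 0.05. fail to reject H0.

U_X = 9, p = 0.267926, fail to reject H0 at alpha = 0.05.


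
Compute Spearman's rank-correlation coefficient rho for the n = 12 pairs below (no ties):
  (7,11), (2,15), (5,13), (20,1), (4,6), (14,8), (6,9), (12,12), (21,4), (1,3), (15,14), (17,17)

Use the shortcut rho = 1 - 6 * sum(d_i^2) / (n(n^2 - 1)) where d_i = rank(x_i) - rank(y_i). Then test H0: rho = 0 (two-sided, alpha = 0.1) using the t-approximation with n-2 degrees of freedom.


Step 1: Rank x and y separately (midranks; no ties here).
rank(x): 7->6, 2->2, 5->4, 20->11, 4->3, 14->8, 6->5, 12->7, 21->12, 1->1, 15->9, 17->10
rank(y): 11->7, 15->11, 13->9, 1->1, 6->4, 8->5, 9->6, 12->8, 4->3, 3->2, 14->10, 17->12
Step 2: d_i = R_x(i) - R_y(i); compute d_i^2.
  (6-7)^2=1, (2-11)^2=81, (4-9)^2=25, (11-1)^2=100, (3-4)^2=1, (8-5)^2=9, (5-6)^2=1, (7-8)^2=1, (12-3)^2=81, (1-2)^2=1, (9-10)^2=1, (10-12)^2=4
sum(d^2) = 306.
Step 3: rho = 1 - 6*306 / (12*(12^2 - 1)) = 1 - 1836/1716 = -0.069930.
Step 4: Under H0, t = rho * sqrt((n-2)/(1-rho^2)) = -0.2217 ~ t(10).
Step 5: Two-sided p-value from the t-distribution with 10 df = 0.829024.
Step 6: alpha = 0.1. fail to reject H0.

rho = -0.0699, p = 0.829024, fail to reject H0 at alpha = 0.1.


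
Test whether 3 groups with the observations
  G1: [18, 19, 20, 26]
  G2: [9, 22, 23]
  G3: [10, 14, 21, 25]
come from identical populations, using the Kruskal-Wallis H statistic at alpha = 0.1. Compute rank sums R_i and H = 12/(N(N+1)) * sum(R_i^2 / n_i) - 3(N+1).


Step 1: Combine all N = 11 observations and assign midranks.
sorted (value, group, rank): (9,G2,1), (10,G3,2), (14,G3,3), (18,G1,4), (19,G1,5), (20,G1,6), (21,G3,7), (22,G2,8), (23,G2,9), (25,G3,10), (26,G1,11)
Step 2: Sum ranks within each group.
R_1 = 26 (n_1 = 4)
R_2 = 18 (n_2 = 3)
R_3 = 22 (n_3 = 4)
Step 3: H = 12/(N(N+1)) * sum(R_i^2/n_i) - 3(N+1)
     = 12/(11*12) * (26^2/4 + 18^2/3 + 22^2/4) - 3*12
     = 0.090909 * 398 - 36
     = 0.181818.
Step 4: No ties, so H is used without correction.
Step 5: Under H0, H ~ chi^2(2); p-value = 0.913101.
Step 6: alpha = 0.1. fail to reject H0.

H = 0.1818, df = 2, p = 0.913101, fail to reject H0.


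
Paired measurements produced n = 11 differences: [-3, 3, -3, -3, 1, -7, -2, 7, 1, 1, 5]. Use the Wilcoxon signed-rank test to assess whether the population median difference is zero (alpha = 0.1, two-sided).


Step 1: Drop any zero differences (none here) and take |d_i|.
|d| = [3, 3, 3, 3, 1, 7, 2, 7, 1, 1, 5]
Step 2: Midrank |d_i| (ties get averaged ranks).
ranks: |3|->6.5, |3|->6.5, |3|->6.5, |3|->6.5, |1|->2, |7|->10.5, |2|->4, |7|->10.5, |1|->2, |1|->2, |5|->9
Step 3: Attach original signs; sum ranks with positive sign and with negative sign.
W+ = 6.5 + 2 + 10.5 + 2 + 2 + 9 = 32
W- = 6.5 + 6.5 + 6.5 + 10.5 + 4 = 34
(Check: W+ + W- = 66 should equal n(n+1)/2 = 66.)
Step 4: Test statistic W = min(W+, W-) = 32.
Step 5: Ties in |d|, so use the tie-corrected normal approximation.
        E[W] = n(n+1)/4 = 11*12/4 = 33.
        Tie groups: |d|=1 (t=3), |d|=3 (t=4), |d|=7 (t=2); sum(t^3 - t) = 90.
        Var[W] = n(n+1)(2n+1)/24 - sum(t^3-t)/48 = 3036/24 - 90/48 = 124.625.
        z = (W - E[W]) / sqrt(Var[W]) = (32 - 33) / 11.1636 = -0.0896.
        Two-sided p = 2*Phi(z) = 0.928623.
Step 6: alpha = 0.1. fail to reject H0.

W+ = 32, W- = 34, W = min = 32, p = 0.928623, fail to reject H0.


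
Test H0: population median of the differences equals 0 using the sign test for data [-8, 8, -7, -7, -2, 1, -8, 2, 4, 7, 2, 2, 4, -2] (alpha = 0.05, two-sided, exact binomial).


Step 1: Discard zero differences. Original n = 14; n_eff = number of nonzero differences = 14.
Nonzero differences (with sign): -8, +8, -7, -7, -2, +1, -8, +2, +4, +7, +2, +2, +4, -2
Step 2: Count signs: positive = 8, negative = 6.
Step 3: Under H0: P(positive) = 0.5, so the number of positives S ~ Bin(14, 0.5).
Step 4: Two-sided exact p-value = sum of Bin(14,0.5) probabilities at or below the observed probability = 0.790527.
Step 5: alpha = 0.05. fail to reject H0.

n_eff = 14, pos = 8, neg = 6, p = 0.790527, fail to reject H0.


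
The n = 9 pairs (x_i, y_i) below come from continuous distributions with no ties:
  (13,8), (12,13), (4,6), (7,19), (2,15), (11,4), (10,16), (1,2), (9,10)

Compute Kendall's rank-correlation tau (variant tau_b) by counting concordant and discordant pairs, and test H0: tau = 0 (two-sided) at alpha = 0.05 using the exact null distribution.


Step 1: Enumerate the 36 unordered pairs (i,j) with i<j and classify each by sign(x_j-x_i) * sign(y_j-y_i).
  (1,2):dx=-1,dy=+5->D; (1,3):dx=-9,dy=-2->C; (1,4):dx=-6,dy=+11->D; (1,5):dx=-11,dy=+7->D
  (1,6):dx=-2,dy=-4->C; (1,7):dx=-3,dy=+8->D; (1,8):dx=-12,dy=-6->C; (1,9):dx=-4,dy=+2->D
  (2,3):dx=-8,dy=-7->C; (2,4):dx=-5,dy=+6->D; (2,5):dx=-10,dy=+2->D; (2,6):dx=-1,dy=-9->C
  (2,7):dx=-2,dy=+3->D; (2,8):dx=-11,dy=-11->C; (2,9):dx=-3,dy=-3->C; (3,4):dx=+3,dy=+13->C
  (3,5):dx=-2,dy=+9->D; (3,6):dx=+7,dy=-2->D; (3,7):dx=+6,dy=+10->C; (3,8):dx=-3,dy=-4->C
  (3,9):dx=+5,dy=+4->C; (4,5):dx=-5,dy=-4->C; (4,6):dx=+4,dy=-15->D; (4,7):dx=+3,dy=-3->D
  (4,8):dx=-6,dy=-17->C; (4,9):dx=+2,dy=-9->D; (5,6):dx=+9,dy=-11->D; (5,7):dx=+8,dy=+1->C
  (5,8):dx=-1,dy=-13->C; (5,9):dx=+7,dy=-5->D; (6,7):dx=-1,dy=+12->D; (6,8):dx=-10,dy=-2->C
  (6,9):dx=-2,dy=+6->D; (7,8):dx=-9,dy=-14->C; (7,9):dx=-1,dy=-6->C; (8,9):dx=+8,dy=+8->C
Step 2: C = 19, D = 17, total pairs = 36.
Step 3: tau = (C - D)/(n(n-1)/2) = (19 - 17)/36 = 0.055556.
Step 4: Exact two-sided p-value (enumerate n! = 362880 permutations of y under H0): p = 0.919455.
Step 5: alpha = 0.05. fail to reject H0.

tau_b = 0.0556 (C=19, D=17), p = 0.919455, fail to reject H0.


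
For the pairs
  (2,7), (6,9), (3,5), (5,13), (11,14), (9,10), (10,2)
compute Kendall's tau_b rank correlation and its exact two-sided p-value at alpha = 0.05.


Step 1: Enumerate the 21 unordered pairs (i,j) with i<j and classify each by sign(x_j-x_i) * sign(y_j-y_i).
  (1,2):dx=+4,dy=+2->C; (1,3):dx=+1,dy=-2->D; (1,4):dx=+3,dy=+6->C; (1,5):dx=+9,dy=+7->C
  (1,6):dx=+7,dy=+3->C; (1,7):dx=+8,dy=-5->D; (2,3):dx=-3,dy=-4->C; (2,4):dx=-1,dy=+4->D
  (2,5):dx=+5,dy=+5->C; (2,6):dx=+3,dy=+1->C; (2,7):dx=+4,dy=-7->D; (3,4):dx=+2,dy=+8->C
  (3,5):dx=+8,dy=+9->C; (3,6):dx=+6,dy=+5->C; (3,7):dx=+7,dy=-3->D; (4,5):dx=+6,dy=+1->C
  (4,6):dx=+4,dy=-3->D; (4,7):dx=+5,dy=-11->D; (5,6):dx=-2,dy=-4->C; (5,7):dx=-1,dy=-12->C
  (6,7):dx=+1,dy=-8->D
Step 2: C = 13, D = 8, total pairs = 21.
Step 3: tau = (C - D)/(n(n-1)/2) = (13 - 8)/21 = 0.238095.
Step 4: Exact two-sided p-value (enumerate n! = 5040 permutations of y under H0): p = 0.561905.
Step 5: alpha = 0.05. fail to reject H0.

tau_b = 0.2381 (C=13, D=8), p = 0.561905, fail to reject H0.
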